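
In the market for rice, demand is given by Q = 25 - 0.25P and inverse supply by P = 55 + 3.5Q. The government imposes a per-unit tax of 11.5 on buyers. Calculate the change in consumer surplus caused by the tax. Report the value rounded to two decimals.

-32.10

Rewriting demand in inverse form: P = 100 - 4Q.
Without the tax, 100 - 4Q = 55 + 3.5Q so Q* = 6 and P* = 76.
A tax on buyers shifts demand down by 11.5: (100 - 11.5) - 4Q = 55 + 3.5Q, so Q_t = 4.4667. Buyers pay P_b = 82.1333; sellers receive P_s = P_b - 11.5 = 70.6333.
CS falls from (1/2)(6)(24) = 72 to (1/2)(4.4667)(17.8667) = 39.9022, a change of -32.0978.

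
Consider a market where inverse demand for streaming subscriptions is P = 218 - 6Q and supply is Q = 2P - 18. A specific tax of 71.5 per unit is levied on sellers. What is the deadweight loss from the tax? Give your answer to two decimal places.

Rewriting supply in inverse form: P = 9 + 0.5Q.
Pre-tax equilibrium: 218 - 6Q = 9 + 0.5Q gives Q* = 32.1538, P* = 25.0769.
With the tax, sellers need 71.5 more per unit: 218 - 6Q = 9 + 0.5Q + 71.5, so Q_t = 21.1538. Buyers pay P_b = 91.0769; sellers receive P_s = P_b - 71.5 = 19.5769.
Deadweight loss is the triangle between the curves from Q_t to Q*: (1/2)(32.1538 - 21.1538)(71.5) = 393.25.

393.25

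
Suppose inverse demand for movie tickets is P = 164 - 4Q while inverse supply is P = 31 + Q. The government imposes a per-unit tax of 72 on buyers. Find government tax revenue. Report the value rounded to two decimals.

878.40

Pre-tax equilibrium: 164 - 4Q = 31 + Q gives Q* = 26.6, P* = 57.6.
With the tax, buyers' net willingness to pay falls by 72: (164 - 72) - 4Q = 31 + Q, so Q_t = 12.2. Buyers pay P_b = 115.2; sellers receive P_s = P_b - 72 = 43.2.
Revenue is the tax times quantity traded: 72 x 12.2 = 878.4.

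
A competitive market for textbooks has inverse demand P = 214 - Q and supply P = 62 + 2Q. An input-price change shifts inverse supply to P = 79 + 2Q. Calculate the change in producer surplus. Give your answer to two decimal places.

Initial equilibrium: Q_0 = 50.6667, P_0 = 163.3333; CS_0 = (1/2)(50.6667)(50.6667) = 1283.5556, PS_0 = (1/2)(50.6667)(101.3333) = 2567.1111.
New equilibrium: 214 - Q = 79 + 2Q gives Q_1 = 45, P_1 = 169; CS_1 = 1012.5, PS_1 = 2025.
Change in producer surplus = 2025 - 2567.1111 = -542.1111.

-542.11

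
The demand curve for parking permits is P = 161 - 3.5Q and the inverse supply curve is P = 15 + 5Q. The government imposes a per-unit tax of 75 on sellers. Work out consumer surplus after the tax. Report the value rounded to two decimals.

122.10

Without the tax, 161 - 3.5Q = 15 + 5Q so Q* = 17.1765 and P* = 100.8824.
With the tax, sellers need 75 more per unit: 161 - 3.5Q = 15 + 5Q + 75, so Q_t = 8.3529. Buyers pay P_b = 131.7647; sellers receive P_s = P_b - 75 = 56.7647.
Consumer surplus is the triangle under demand above P_b: (1/2)(8.3529)(161 - 131.7647) = 122.1003.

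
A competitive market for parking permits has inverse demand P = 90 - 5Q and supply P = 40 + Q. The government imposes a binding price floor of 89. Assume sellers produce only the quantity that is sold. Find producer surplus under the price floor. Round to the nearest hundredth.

Free-market equilibrium: 90 - 5Q = 40 + Q gives Q* = 8.3333, P* = 48.3333.
At the floor price 89, quantity demanded is (90 - 89)/5 = 0.2; demand is the short side, so Q = 0.2 trades at P = 89.
The supply price at Q = 0.2 is 40.2. PS is the trapezoid between 89 and supply over [0, 0.2]: (1/2)[(89 - 40) + (89 - 40.2)](0.2) = 9.78.

9.78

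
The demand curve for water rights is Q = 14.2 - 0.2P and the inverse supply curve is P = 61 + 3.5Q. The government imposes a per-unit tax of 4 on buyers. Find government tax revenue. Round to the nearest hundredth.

2.82

Rewriting demand in inverse form: P = 71 - 5Q.
Pre-tax equilibrium: 71 - 5Q = 61 + 3.5Q gives Q* = 1.1765, P* = 65.1176.
A tax on buyers shifts demand down by 4: (71 - 4) - 5Q = 61 + 3.5Q, so Q_t = 0.7059. Buyers pay P_b = 67.4706; sellers receive P_s = P_b - 4 = 63.4706.
Revenue is the tax times quantity traded: 4 x 0.7059 = 2.8235.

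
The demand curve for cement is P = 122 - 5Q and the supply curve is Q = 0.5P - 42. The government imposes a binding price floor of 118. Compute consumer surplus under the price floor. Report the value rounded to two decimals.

1.60

Rewriting supply in inverse form: P = 84 + 2Q.
Without the control, 122 - 5Q = 84 + 2Q so Q* = 5.4286 and P* = 94.8571.
At P = 118, buyers demand (122 - 118)/5 = 0.8 while sellers would supply more, so the quantity traded is 0.8 at price 118.
CS is the triangle under demand above 118: (1/2)(0.8)(122 - 118) = 1.6.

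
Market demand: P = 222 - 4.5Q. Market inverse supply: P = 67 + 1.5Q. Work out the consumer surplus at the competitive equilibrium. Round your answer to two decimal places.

1501.56

Equilibrium: 222 - 4.5Q = 67 + 1.5Q, so Q* = 25.8333 and P* = 105.75.
CS is the area between the demand curve and P* from 0 to Q*: (1/2)(25.8333)(116.25) = 1501.5625.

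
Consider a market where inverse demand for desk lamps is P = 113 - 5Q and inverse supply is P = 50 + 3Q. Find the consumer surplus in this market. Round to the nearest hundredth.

155.04

Equilibrium: 113 - 5Q = 50 + 3Q, so Q* = 7.875 and P* = 73.625.
Consumer surplus is the triangle under demand above P*: (1/2)(7.875)(113 - 73.625) = (1/2)(7.875)(39.375) = 155.0391.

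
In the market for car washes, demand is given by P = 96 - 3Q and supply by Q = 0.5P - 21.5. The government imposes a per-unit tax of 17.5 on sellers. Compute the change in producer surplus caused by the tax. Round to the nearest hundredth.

Rewriting supply in inverse form: P = 43 + 2Q.
Pre-tax equilibrium: 96 - 3Q = 43 + 2Q gives Q* = 10.6, P* = 64.2.
With the tax, sellers need 17.5 more per unit: 96 - 3Q = 43 + 2Q + 17.5, so Q_t = 7.1. Buyers pay P_b = 74.7; sellers receive P_s = P_b - 17.5 = 57.2.
Producers lose the trapezoid between P_s and P* out to Q_t plus the triangle from Q_t to Q*: change in PS = 50.41 - 112.36 = -61.95.

-61.95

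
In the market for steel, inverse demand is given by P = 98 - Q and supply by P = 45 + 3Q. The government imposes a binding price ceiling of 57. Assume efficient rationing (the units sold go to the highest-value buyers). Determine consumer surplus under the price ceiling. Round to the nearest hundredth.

156.00

Without the control, 98 - Q = 45 + 3Q so Q* = 13.25 and P* = 84.75.
At the ceiling price 57, quantity supplied is (57 - 45)/3 = 4; supply is the short side, so Q = 4 trades at P = 57.
The demand price at Q = 4 is 94. CS is the trapezoid between demand and 57 over [0, 4]: (1/2)[(98 - 57) + (94 - 57)](4) = 156.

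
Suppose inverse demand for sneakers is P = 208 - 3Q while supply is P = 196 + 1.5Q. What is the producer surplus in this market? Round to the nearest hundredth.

Setting demand equal to supply, 12 = 4.5Q, so Q* = 2.6667 and P* = 200.
Producer surplus is the triangle above supply below P*: (1/2)(2.6667)(200 - 196) = (1/2)(2.6667)(4) = 5.3333.

5.33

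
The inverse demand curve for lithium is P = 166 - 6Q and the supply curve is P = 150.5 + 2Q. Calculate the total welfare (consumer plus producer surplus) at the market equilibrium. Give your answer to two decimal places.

15.02

Setting demand equal to supply, 15.5 = 8Q, so Q* = 1.9375 and P* = 154.375.
CS = (1/2)(1.9375)(11.625) = 11.2617 and PS = (1/2)(1.9375)(3.875) = 3.7539, so total surplus = 15.0156.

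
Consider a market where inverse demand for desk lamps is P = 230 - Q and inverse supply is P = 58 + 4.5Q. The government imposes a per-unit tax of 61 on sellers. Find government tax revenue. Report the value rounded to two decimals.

1231.09

Pre-tax equilibrium: 230 - Q = 58 + 4.5Q gives Q* = 31.2727, P* = 198.7273.
With the tax, sellers need 61 more per unit: 230 - Q = 58 + 4.5Q + 61, so Q_t = 20.1818. Buyers pay P_b = 209.8182; sellers receive P_s = P_b - 61 = 148.8182.
Tax revenue = t x Q_t = 61 x 20.1818 = 1231.0909.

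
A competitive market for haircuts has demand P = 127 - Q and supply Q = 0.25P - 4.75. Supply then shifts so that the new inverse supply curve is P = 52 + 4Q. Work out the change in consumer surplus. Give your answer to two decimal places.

-120.78

Rewriting supply in inverse form: P = 19 + 4Q.
Initial equilibrium: Q_0 = 21.6, P_0 = 105.4; CS_0 = (1/2)(21.6)(21.6) = 233.28, PS_0 = (1/2)(21.6)(86.4) = 933.12.
New equilibrium: 127 - Q = 52 + 4Q gives Q_1 = 15, P_1 = 112; CS_1 = 112.5, PS_1 = 450.
Change in consumer surplus = 112.5 - 233.28 = -120.78.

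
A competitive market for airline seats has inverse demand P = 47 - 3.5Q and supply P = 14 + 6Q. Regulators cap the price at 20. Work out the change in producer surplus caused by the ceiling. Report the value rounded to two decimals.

Without the control, 47 - 3.5Q = 14 + 6Q so Q* = 3.4737 and P* = 34.8421.
At the ceiling price 20, quantity supplied is (20 - 14)/6 = 1; supply is the short side, so Q = 1 trades at P = 20.
PS goes from (1/2)(3.4737)(20.8421) = 36.1994 to 3 (computed as (20 - 14)(1) - (1/2)(6)(1)^2), a change of -33.1994.

-33.20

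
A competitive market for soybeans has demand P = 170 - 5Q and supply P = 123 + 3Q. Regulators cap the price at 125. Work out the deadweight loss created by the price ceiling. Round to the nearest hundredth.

108.51

Free-market equilibrium: 170 - 5Q = 123 + 3Q gives Q* = 5.875, P* = 140.625.
At the ceiling price 125, quantity supplied is (125 - 123)/3 = 0.6667; supply is the short side, so Q = 0.6667 trades at P = 125.
The lost-trades triangle has base Q* - 0.6667 = 5.2083 and height equal to the gap between the curves at Q = 0.6667, which is 166.6667 - 125 = 41.6667. DWL = (1/2)(5.2083)(41.6667) = 108.5069.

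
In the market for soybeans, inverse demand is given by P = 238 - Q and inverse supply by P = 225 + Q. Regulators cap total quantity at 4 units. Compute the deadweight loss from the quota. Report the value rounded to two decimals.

6.25

Without the quota, 238 - Q = 225 + Q gives Q* = 6.5.
At Q = 4 the demand price is 238 - (4) = 234 and the supply price is 225 + (4) = 229.
Deadweight loss is the triangle between the curves from 4 to 6.5: (1/2)(234 - 229)(6.5 - 4) = 6.25.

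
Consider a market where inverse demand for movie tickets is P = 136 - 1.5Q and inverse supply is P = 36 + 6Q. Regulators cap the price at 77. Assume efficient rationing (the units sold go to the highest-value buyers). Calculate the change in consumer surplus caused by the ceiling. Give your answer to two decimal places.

234.81

Without the control, 136 - 1.5Q = 36 + 6Q so Q* = 13.3333 and P* = 116.
At P = 77, sellers supply (77 - 36)/6 = 6.8333 while buyers want more, so the quantity traded is 6.8333 at price 77.
CS goes from (1/2)(13.3333)(20) = 133.3333 to 368.1458 (computed as (136 - 77)(6.8333) - (1/2)(1.5)(6.8333)^2), a change of 234.8125.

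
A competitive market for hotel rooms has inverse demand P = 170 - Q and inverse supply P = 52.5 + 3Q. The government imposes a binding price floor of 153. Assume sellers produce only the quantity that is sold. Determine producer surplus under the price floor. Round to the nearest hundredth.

1275.00

Without the control, 170 - Q = 52.5 + 3Q so Q* = 29.375 and P* = 140.625.
At the floor price 153, quantity demanded is (170 - 153)/1 = 17; demand is the short side, so Q = 17 trades at P = 153.
The supply price at Q = 17 is 103.5. PS is the trapezoid between 153 and supply over [0, 17]: (1/2)[(153 - 52.5) + (153 - 103.5)](17) = 1275.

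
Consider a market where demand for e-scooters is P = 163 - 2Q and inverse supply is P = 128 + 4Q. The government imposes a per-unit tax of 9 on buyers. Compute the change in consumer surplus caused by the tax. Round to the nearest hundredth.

-15.25

Without the tax, 163 - 2Q = 128 + 4Q so Q* = 5.8333 and P* = 151.3333.
With the tax, buyers' net willingness to pay falls by 9: (163 - 9) - 2Q = 128 + 4Q, so Q_t = 4.3333. Buyers pay P_b = 154.3333; sellers receive P_s = P_b - 9 = 145.3333.
CS falls from (1/2)(5.8333)(11.6667) = 34.0278 to (1/2)(4.3333)(8.6667) = 18.7778, a change of -15.25.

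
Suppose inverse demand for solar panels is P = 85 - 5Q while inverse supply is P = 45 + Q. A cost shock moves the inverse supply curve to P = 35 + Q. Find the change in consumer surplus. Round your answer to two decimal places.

Initial equilibrium: Q_0 = 6.6667, P_0 = 51.6667; CS_0 = (1/2)(6.6667)(33.3333) = 111.1111, PS_0 = (1/2)(6.6667)(6.6667) = 22.2222.
New equilibrium: 85 - 5Q = 35 + Q gives Q_1 = 8.3333, P_1 = 43.3333; CS_1 = 173.6111, PS_1 = 34.7222.
Change in consumer surplus = 173.6111 - 111.1111 = 62.5.

62.50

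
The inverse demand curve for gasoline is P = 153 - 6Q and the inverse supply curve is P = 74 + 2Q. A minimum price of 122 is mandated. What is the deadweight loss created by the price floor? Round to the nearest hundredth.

Without the control, 153 - 6Q = 74 + 2Q so Q* = 9.875 and P* = 93.75.
At P = 122, buyers demand (153 - 122)/6 = 5.1667 while sellers would supply more, so the quantity traded is 5.1667 at price 122.
At Q = 5.1667 the demand price is 122 and the supply price is 84.3333. Deadweight loss is the triangle between the curves from 5.1667 to 9.875: (1/2)(122 - 84.3333)(9.875 - 5.1667) = 88.6736.

88.67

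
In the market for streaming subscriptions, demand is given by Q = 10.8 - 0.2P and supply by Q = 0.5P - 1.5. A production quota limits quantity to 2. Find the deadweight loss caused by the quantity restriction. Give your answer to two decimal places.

Rewriting demand in inverse form: P = 54 - 5Q.
Rewriting supply in inverse form: P = 3 + 2Q.
Unrestricted equilibrium: Q* = (54 - 3)/(5 + 2) = 7.2857.
At Q = 2 the demand price is 54 - 5(2) = 44 and the supply price is 3 + 2(2) = 7.
DWL = (1/2)(gap between curves at 2) x (Q* - 2) = (1/2)(37)(5.2857) = 97.7857.

97.79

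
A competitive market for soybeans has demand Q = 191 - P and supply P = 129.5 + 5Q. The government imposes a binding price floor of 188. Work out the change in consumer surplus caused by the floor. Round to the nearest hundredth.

Rewriting demand in inverse form: P = 191 - Q.
Free-market equilibrium: 191 - Q = 129.5 + 5Q gives Q* = 10.25, P* = 180.75.
At the floor price 188, quantity demanded is (191 - 188)/1 = 3; demand is the short side, so Q = 3 trades at P = 188.
CS goes from (1/2)(10.25)(10.25) = 52.5312 to 4.5 (computed as (191 - 188)(3) - (1/2)(1)(3)^2), a change of -48.0312.

-48.03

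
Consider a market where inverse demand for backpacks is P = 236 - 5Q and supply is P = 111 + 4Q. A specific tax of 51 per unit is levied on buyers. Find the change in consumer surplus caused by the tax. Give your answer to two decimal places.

Without the tax, 236 - 5Q = 111 + 4Q so Q* = 13.8889 and P* = 166.5556.
With the tax, buyers' net willingness to pay falls by 51: (236 - 51) - 5Q = 111 + 4Q, so Q_t = 8.2222. Buyers pay P_b = 194.8889; sellers receive P_s = P_b - 51 = 143.8889.
Consumers lose the trapezoid between P* and P_b out to Q_t plus the triangle from Q_t to Q*: change in CS = 169.0123 - 482.2531 = -313.2407.

-313.24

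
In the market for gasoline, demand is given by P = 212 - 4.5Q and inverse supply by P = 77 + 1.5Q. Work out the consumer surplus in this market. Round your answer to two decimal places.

1139.06

Setting demand equal to supply, 135 = 6Q, so Q* = 22.5 and P* = 110.75.
Consumer surplus is the triangle under demand above P*: (1/2)(22.5)(212 - 110.75) = (1/2)(22.5)(101.25) = 1139.0625.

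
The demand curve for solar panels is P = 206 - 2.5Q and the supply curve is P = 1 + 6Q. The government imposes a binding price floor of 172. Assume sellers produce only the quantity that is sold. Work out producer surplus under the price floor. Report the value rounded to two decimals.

Free-market equilibrium: 206 - 2.5Q = 1 + 6Q gives Q* = 24.1176, P* = 145.7059.
At P = 172, buyers demand (206 - 172)/2.5 = 13.6 while sellers would supply more, so the quantity traded is 13.6 at price 172.
The supply price at Q = 13.6 is 82.6. PS is the trapezoid between 172 and supply over [0, 13.6]: (1/2)[(172 - 1) + (172 - 82.6)](13.6) = 1770.72.

1770.72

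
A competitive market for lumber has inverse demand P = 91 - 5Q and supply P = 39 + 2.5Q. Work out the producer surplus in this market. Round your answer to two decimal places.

Equilibrium: 91 - 5Q = 39 + 2.5Q, so Q* = 6.9333 and P* = 56.3333.
PS is the area between P* and the supply curve from 0 to Q*: (1/2)(6.9333)(17.3333) = 60.0889.

60.09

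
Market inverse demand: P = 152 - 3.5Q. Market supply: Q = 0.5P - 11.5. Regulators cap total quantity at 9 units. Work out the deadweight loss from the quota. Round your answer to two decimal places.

Rewriting supply in inverse form: P = 23 + 2Q.
Unrestricted equilibrium: Q* = (152 - 23)/(3.5 + 2) = 23.4545.
At Q = 9 the demand price is 152 - 3.5(9) = 120.5 and the supply price is 23 + 2(9) = 41.
Deadweight loss is the triangle between the curves from 9 to 23.4545: (1/2)(120.5 - 41)(23.4545 - 9) = 574.5682.

574.57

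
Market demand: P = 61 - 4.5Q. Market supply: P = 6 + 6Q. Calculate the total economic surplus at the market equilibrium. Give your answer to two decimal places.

Setting demand equal to supply, 55 = 10.5Q, so Q* = 5.2381 and P* = 37.4286.
Total surplus is the full triangle between the curves from 0 to Q*: (1/2)(5.2381)(61 - 6) = 144.0476.

144.05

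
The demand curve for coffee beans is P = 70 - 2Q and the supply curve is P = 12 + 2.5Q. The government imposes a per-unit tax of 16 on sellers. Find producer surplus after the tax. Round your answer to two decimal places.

108.89

Pre-tax equilibrium: 70 - 2Q = 12 + 2.5Q gives Q* = 12.8889, P* = 44.2222.
A tax on sellers shifts supply up by 16: 70 - 2Q = 12 + 2.5Q + 16, so Q_t = 9.3333. Buyers pay P_b = 51.3333; sellers receive P_s = P_b - 16 = 35.3333.
Producer surplus is the triangle above supply below P_s: (1/2)(9.3333)(35.3333 - 12) = 108.8889.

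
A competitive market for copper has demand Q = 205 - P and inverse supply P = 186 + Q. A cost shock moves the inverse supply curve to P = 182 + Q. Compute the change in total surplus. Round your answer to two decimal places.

Rewriting demand in inverse form: P = 205 - Q.
Initial equilibrium: Q_0 = 9.5, P_0 = 195.5; CS_0 = (1/2)(9.5)(9.5) = 45.125, PS_0 = (1/2)(9.5)(9.5) = 45.125.
New equilibrium: 205 - Q = 182 + Q gives Q_1 = 11.5, P_1 = 193.5; CS_1 = 66.125, PS_1 = 66.125.
Change in total surplus = (66.125 + 66.125) - (45.125 + 45.125) = 42.

42.00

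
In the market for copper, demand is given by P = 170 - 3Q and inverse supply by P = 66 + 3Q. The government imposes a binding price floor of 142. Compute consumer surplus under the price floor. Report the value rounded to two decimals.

Without the control, 170 - 3Q = 66 + 3Q so Q* = 17.3333 and P* = 118.
At P = 142, buyers demand (170 - 142)/3 = 9.3333 while sellers would supply more, so the quantity traded is 9.3333 at price 142.
CS is the triangle under demand above 142: (1/2)(9.3333)(170 - 142) = 130.6667.

130.67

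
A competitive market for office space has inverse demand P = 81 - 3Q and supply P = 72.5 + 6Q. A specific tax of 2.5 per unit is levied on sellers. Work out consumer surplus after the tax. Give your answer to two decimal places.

Pre-tax equilibrium: 81 - 3Q = 72.5 + 6Q gives Q* = 0.9444, P* = 78.1667.
A tax on sellers shifts supply up by 2.5: 81 - 3Q = 72.5 + 6Q + 2.5, so Q_t = 0.6667. Buyers pay P_b = 79; sellers receive P_s = P_b - 2.5 = 76.5.
CS = (1/2)(Q_t)(81 - P_b) = (1/2)(0.6667)(2) = 0.6667.

0.67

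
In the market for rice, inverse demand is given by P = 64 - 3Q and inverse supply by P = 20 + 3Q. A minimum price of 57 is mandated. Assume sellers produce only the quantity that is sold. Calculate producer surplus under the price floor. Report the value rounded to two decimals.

78.17

Without the control, 64 - 3Q = 20 + 3Q so Q* = 7.3333 and P* = 42.
At P = 57, buyers demand (64 - 57)/3 = 2.3333 while sellers would supply more, so the quantity traded is 2.3333 at price 57.
The supply price at Q = 2.3333 is 27. PS is the trapezoid between 57 and supply over [0, 2.3333]: (1/2)[(57 - 20) + (57 - 27)](2.3333) = 78.1667.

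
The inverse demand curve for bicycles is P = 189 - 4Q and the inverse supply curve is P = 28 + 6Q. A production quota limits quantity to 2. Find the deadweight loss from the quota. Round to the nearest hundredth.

Without the quota, 189 - 4Q = 28 + 6Q gives Q* = 16.1.
At Q = 2 the demand price is 189 - 4(2) = 181 and the supply price is 28 + 6(2) = 40.
Deadweight loss is the triangle between the curves from 2 to 16.1: (1/2)(181 - 40)(16.1 - 2) = 994.05.

994.05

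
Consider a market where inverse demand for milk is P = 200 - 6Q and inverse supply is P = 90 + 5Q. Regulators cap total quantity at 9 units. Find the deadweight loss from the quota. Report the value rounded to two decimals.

5.50

Unrestricted equilibrium: Q* = (200 - 90)/(6 + 5) = 10.
At Q = 9 the demand price is 200 - 6(9) = 146 and the supply price is 90 + 5(9) = 135.
Deadweight loss is the triangle between the curves from 9 to 10: (1/2)(146 - 135)(10 - 9) = 5.5.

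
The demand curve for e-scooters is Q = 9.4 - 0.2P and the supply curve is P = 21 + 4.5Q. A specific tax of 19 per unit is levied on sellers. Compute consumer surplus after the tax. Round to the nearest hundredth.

Rewriting demand in inverse form: P = 47 - 5Q.
Without the tax, 47 - 5Q = 21 + 4.5Q so Q* = 2.7368 and P* = 33.3158.
A tax on sellers shifts supply up by 19: 47 - 5Q = 21 + 4.5Q + 19, so Q_t = 0.7368. Buyers pay P_b = 43.3158; sellers receive P_s = P_b - 19 = 24.3158.
Consumer surplus is the triangle under demand above P_b: (1/2)(0.7368)(47 - 43.3158) = 1.3573.

1.36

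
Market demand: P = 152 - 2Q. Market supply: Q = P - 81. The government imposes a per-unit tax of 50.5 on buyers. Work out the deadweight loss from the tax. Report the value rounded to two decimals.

Rewriting supply in inverse form: P = 81 + Q.
Without the tax, 152 - 2Q = 81 + Q so Q* = 23.6667 and P* = 104.6667.
With the tax, buyers' net willingness to pay falls by 50.5: (152 - 50.5) - 2Q = 81 + Q, so Q_t = 6.8333. Buyers pay P_b = 138.3333; sellers receive P_s = P_b - 50.5 = 87.8333.
Deadweight loss is the triangle between the curves from Q_t to Q*: (1/2)(23.6667 - 6.8333)(50.5) = 425.0417.

425.04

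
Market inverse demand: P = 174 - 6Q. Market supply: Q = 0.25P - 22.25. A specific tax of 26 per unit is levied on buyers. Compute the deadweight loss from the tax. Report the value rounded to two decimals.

33.80

Rewriting supply in inverse form: P = 89 + 4Q.
Pre-tax equilibrium: 174 - 6Q = 89 + 4Q gives Q* = 8.5, P* = 123.
A tax on buyers shifts demand down by 26: (174 - 26) - 6Q = 89 + 4Q, so Q_t = 5.9. Buyers pay P_b = 138.6; sellers receive P_s = P_b - 26 = 112.6.
The welfare triangle lost has base Q* - Q_t = 2.6 and height t = 26, so DWL = (1/2)(2.6)(26) = 33.8.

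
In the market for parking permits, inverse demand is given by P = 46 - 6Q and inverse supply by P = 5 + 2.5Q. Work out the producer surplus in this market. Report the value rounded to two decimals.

29.08

Equilibrium: 46 - 6Q = 5 + 2.5Q, so Q* = 4.8235 and P* = 17.0588.
Producer surplus is the triangle above supply below P*: (1/2)(4.8235)(17.0588 - 5) = (1/2)(4.8235)(12.0588) = 29.083.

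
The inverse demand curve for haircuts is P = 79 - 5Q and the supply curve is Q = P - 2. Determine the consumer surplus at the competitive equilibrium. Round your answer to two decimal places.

Rewriting supply in inverse form: P = 2 + Q.
Equilibrium: 79 - 5Q = 2 + Q, so Q* = 12.8333 and P* = 14.8333.
Consumer surplus is the triangle under demand above P*: (1/2)(12.8333)(79 - 14.8333) = (1/2)(12.8333)(64.1667) = 411.7361.

411.74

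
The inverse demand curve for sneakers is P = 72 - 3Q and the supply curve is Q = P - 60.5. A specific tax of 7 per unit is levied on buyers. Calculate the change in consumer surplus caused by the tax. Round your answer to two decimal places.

Rewriting supply in inverse form: P = 60.5 + Q.
Without the tax, 72 - 3Q = 60.5 + Q so Q* = 2.875 and P* = 63.375.
With the tax, buyers' net willingness to pay falls by 7: (72 - 7) - 3Q = 60.5 + Q, so Q_t = 1.125. Buyers pay P_b = 68.625; sellers receive P_s = P_b - 7 = 61.625.
Consumers lose the trapezoid between P* and P_b out to Q_t plus the triangle from Q_t to Q*: change in CS = 1.8984 - 12.3984 = -10.5.

-10.50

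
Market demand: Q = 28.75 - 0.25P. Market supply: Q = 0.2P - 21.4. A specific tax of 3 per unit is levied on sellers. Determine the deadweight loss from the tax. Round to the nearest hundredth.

Rewriting demand in inverse form: P = 115 - 4Q.
Rewriting supply in inverse form: P = 107 + 5Q.
Pre-tax equilibrium: 115 - 4Q = 107 + 5Q gives Q* = 0.8889, P* = 111.4444.
A tax on sellers shifts supply up by 3: 115 - 4Q = 107 + 5Q + 3, so Q_t = 0.5556. Buyers pay P_b = 112.7778; sellers receive P_s = P_b - 3 = 109.7778.
Deadweight loss is the triangle between the curves from Q_t to Q*: (1/2)(0.8889 - 0.5556)(3) = 0.5.

0.50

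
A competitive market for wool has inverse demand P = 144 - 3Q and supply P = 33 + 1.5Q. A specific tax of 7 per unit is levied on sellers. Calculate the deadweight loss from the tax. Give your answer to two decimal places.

5.44

Without the tax, 144 - 3Q = 33 + 1.5Q so Q* = 24.6667 and P* = 70.
With the tax, sellers need 7 more per unit: 144 - 3Q = 33 + 1.5Q + 7, so Q_t = 23.1111. Buyers pay P_b = 74.6667; sellers receive P_s = P_b - 7 = 67.6667.
The welfare triangle lost has base Q* - Q_t = 1.5556 and height t = 7, so DWL = (1/2)(1.5556)(7) = 5.4444.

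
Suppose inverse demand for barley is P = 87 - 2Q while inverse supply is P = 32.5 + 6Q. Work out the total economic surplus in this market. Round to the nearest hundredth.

Set 87 - 2Q = 32.5 + 6Q, which gives 54.5 = 8Q, so Q* = 6.8125 and P* = 87 - 2(6.8125) = 73.375.
Total surplus is the full triangle between the curves from 0 to Q*: (1/2)(6.8125)(87 - 32.5) = 185.6406.

185.64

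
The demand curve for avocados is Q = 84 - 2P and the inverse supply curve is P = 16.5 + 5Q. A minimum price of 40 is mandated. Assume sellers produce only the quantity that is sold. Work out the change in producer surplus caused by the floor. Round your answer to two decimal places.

Rewriting demand in inverse form: P = 42 - 0.5Q.
Free-market equilibrium: 42 - 0.5Q = 16.5 + 5Q gives Q* = 4.6364, P* = 39.6818.
At the floor price 40, quantity demanded is (42 - 40)/0.5 = 4; demand is the short side, so Q = 4 trades at P = 40.
PS goes from (1/2)(4.6364)(23.1818) = 53.7397 to 54 (computed as (40 - 16.5)(4) - (1/2)(5)(4)^2), a change of 0.2603.

0.26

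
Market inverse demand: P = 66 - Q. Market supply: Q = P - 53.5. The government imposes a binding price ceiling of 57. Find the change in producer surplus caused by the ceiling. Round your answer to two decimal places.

-13.41

Rewriting supply in inverse form: P = 53.5 + Q.
Free-market equilibrium: 66 - Q = 53.5 + Q gives Q* = 6.25, P* = 59.75.
At P = 57, sellers supply (57 - 53.5)/1 = 3.5 while buyers want more, so the quantity traded is 3.5 at price 57.
PS goes from (1/2)(6.25)(6.25) = 19.5312 to 6.125 (computed as (57 - 53.5)(3.5) - (1/2)(1)(3.5)^2), a change of -13.4062.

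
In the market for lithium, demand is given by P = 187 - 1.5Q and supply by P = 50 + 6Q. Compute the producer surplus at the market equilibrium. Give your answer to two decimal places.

1001.01

Set 187 - 1.5Q = 50 + 6Q, which gives 137 = 7.5Q, so Q* = 18.2667 and P* = 187 - 1.5(18.2667) = 159.6.
PS is the area between P* and the supply curve from 0 to Q*: (1/2)(18.2667)(109.6) = 1001.0133.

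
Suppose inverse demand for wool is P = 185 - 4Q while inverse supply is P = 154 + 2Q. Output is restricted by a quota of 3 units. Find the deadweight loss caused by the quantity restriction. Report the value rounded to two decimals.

Unrestricted equilibrium: Q* = (185 - 154)/(4 + 2) = 5.1667.
At Q = 3 the demand price is 185 - 4(3) = 173 and the supply price is 154 + 2(3) = 160.
Deadweight loss is the triangle between the curves from 3 to 5.1667: (1/2)(173 - 160)(5.1667 - 3) = 14.0833.

14.08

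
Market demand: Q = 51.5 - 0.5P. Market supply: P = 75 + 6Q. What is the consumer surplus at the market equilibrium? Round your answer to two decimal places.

12.25

Rewriting demand in inverse form: P = 103 - 2Q.
Equilibrium: 103 - 2Q = 75 + 6Q, so Q* = 3.5 and P* = 96.
Consumer surplus is the triangle under demand above P*: (1/2)(3.5)(103 - 96) = (1/2)(3.5)(7) = 12.25.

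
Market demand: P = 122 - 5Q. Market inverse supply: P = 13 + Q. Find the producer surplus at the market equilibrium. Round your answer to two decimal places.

165.01

Setting demand equal to supply, 109 = 6Q, so Q* = 18.1667 and P* = 31.1667.
Producer surplus is the triangle above supply below P*: (1/2)(18.1667)(31.1667 - 13) = (1/2)(18.1667)(18.1667) = 165.0139.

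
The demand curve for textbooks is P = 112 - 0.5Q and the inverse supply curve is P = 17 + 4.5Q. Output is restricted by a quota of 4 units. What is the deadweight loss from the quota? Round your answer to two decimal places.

562.50

Unrestricted equilibrium: Q* = (112 - 17)/(0.5 + 4.5) = 19.
At Q = 4 the demand price is 112 - 0.5(4) = 110 and the supply price is 17 + 4.5(4) = 35.
DWL = (1/2)(gap between curves at 4) x (Q* - 4) = (1/2)(75)(15) = 562.5.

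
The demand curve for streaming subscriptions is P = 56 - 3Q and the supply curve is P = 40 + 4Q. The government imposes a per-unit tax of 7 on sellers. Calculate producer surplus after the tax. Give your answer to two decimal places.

3.31

Without the tax, 56 - 3Q = 40 + 4Q so Q* = 2.2857 and P* = 49.1429.
A tax on sellers shifts supply up by 7: 56 - 3Q = 40 + 4Q + 7, so Q_t = 1.2857. Buyers pay P_b = 52.1429; sellers receive P_s = P_b - 7 = 45.1429.
PS = (1/2)(Q_t)(P_s - 40) = (1/2)(1.2857)(5.1429) = 3.3061.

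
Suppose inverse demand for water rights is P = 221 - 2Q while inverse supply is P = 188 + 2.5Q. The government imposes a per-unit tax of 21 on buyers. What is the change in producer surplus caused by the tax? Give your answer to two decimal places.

-58.33

Without the tax, 221 - 2Q = 188 + 2.5Q so Q* = 7.3333 and P* = 206.3333.
With the tax, buyers' net willingness to pay falls by 21: (221 - 21) - 2Q = 188 + 2.5Q, so Q_t = 2.6667. Buyers pay P_b = 215.6667; sellers receive P_s = P_b - 21 = 194.6667.
Producers lose the trapezoid between P_s and P* out to Q_t plus the triangle from Q_t to Q*: change in PS = 8.8889 - 67.2222 = -58.3333.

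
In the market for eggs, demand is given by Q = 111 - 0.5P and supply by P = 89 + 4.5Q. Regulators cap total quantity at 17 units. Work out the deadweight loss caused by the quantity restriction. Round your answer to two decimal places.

38.94

Rewriting demand in inverse form: P = 222 - 2Q.
Unrestricted equilibrium: Q* = (222 - 89)/(2 + 4.5) = 20.4615.
At Q = 17 the demand price is 222 - 2(17) = 188 and the supply price is 89 + 4.5(17) = 165.5.
DWL = (1/2)(gap between curves at 17) x (Q* - 17) = (1/2)(22.5)(3.4615) = 38.9423.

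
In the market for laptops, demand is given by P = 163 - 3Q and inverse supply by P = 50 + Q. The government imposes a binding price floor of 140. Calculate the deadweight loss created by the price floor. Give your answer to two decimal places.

847.35

Free-market equilibrium: 163 - 3Q = 50 + Q gives Q* = 28.25, P* = 78.25.
At the floor price 140, quantity demanded is (163 - 140)/3 = 7.6667; demand is the short side, so Q = 7.6667 trades at P = 140.
At Q = 7.6667 the demand price is 140 and the supply price is 57.6667. Deadweight loss is the triangle between the curves from 7.6667 to 28.25: (1/2)(140 - 57.6667)(28.25 - 7.6667) = 847.3472.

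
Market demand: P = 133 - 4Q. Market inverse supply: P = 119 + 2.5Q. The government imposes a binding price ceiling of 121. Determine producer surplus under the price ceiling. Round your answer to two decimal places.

0.80

Free-market equilibrium: 133 - 4Q = 119 + 2.5Q gives Q* = 2.1538, P* = 124.3846.
At P = 121, sellers supply (121 - 119)/2.5 = 0.8 while buyers want more, so the quantity traded is 0.8 at price 121.
PS is the triangle above supply below 121: (1/2)(0.8)(121 - 119) = 0.8.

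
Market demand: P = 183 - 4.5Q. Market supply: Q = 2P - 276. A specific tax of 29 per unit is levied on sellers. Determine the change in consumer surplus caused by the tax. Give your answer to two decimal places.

Rewriting supply in inverse form: P = 138 + 0.5Q.
Without the tax, 183 - 4.5Q = 138 + 0.5Q so Q* = 9 and P* = 142.5.
A tax on sellers shifts supply up by 29: 183 - 4.5Q = 138 + 0.5Q + 29, so Q_t = 3.2. Buyers pay P_b = 168.6; sellers receive P_s = P_b - 29 = 139.6.
CS falls from (1/2)(9)(40.5) = 182.25 to (1/2)(3.2)(14.4) = 23.04, a change of -159.21.

-159.21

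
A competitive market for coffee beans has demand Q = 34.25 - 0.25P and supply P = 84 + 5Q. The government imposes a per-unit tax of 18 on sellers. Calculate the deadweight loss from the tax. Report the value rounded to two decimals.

Rewriting demand in inverse form: P = 137 - 4Q.
Pre-tax equilibrium: 137 - 4Q = 84 + 5Q gives Q* = 5.8889, P* = 113.4444.
With the tax, sellers need 18 more per unit: 137 - 4Q = 84 + 5Q + 18, so Q_t = 3.8889. Buyers pay P_b = 121.4444; sellers receive P_s = P_b - 18 = 103.4444.
Deadweight loss is the triangle between the curves from Q_t to Q*: (1/2)(5.8889 - 3.8889)(18) = 18.

18.00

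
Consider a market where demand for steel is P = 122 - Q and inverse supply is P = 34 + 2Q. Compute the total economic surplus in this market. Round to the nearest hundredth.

1290.67

Equilibrium: 122 - Q = 34 + 2Q, so Q* = 29.3333 and P* = 92.6667.
Total surplus is the full triangle between the curves from 0 to Q*: (1/2)(29.3333)(122 - 34) = 1290.6667.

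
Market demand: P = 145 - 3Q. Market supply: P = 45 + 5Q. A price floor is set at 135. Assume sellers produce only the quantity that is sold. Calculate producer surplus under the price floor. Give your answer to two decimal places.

Without the control, 145 - 3Q = 45 + 5Q so Q* = 12.5 and P* = 107.5.
At P = 135, buyers demand (145 - 135)/3 = 3.3333 while sellers would supply more, so the quantity traded is 3.3333 at price 135.
The supply price at Q = 3.3333 is 61.6667. PS is the trapezoid between 135 and supply over [0, 3.3333]: (1/2)[(135 - 45) + (135 - 61.6667)](3.3333) = 272.2222.

272.22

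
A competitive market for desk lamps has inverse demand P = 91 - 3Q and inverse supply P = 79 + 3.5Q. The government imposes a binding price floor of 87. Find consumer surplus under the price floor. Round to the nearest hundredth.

Without the control, 91 - 3Q = 79 + 3.5Q so Q* = 1.8462 and P* = 85.4615.
At P = 87, buyers demand (91 - 87)/3 = 1.3333 while sellers would supply more, so the quantity traded is 1.3333 at price 87.
CS is the triangle under demand above 87: (1/2)(1.3333)(91 - 87) = 2.6667.

2.67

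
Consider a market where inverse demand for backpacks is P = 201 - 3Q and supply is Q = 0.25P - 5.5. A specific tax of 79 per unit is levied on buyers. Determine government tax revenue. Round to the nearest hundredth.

1128.57

Rewriting supply in inverse form: P = 22 + 4Q.
Without the tax, 201 - 3Q = 22 + 4Q so Q* = 25.5714 and P* = 124.2857.
A tax on buyers shifts demand down by 79: (201 - 79) - 3Q = 22 + 4Q, so Q_t = 14.2857. Buyers pay P_b = 158.1429; sellers receive P_s = P_b - 79 = 79.1429.
Revenue is the tax times quantity traded: 79 x 14.2857 = 1128.5714.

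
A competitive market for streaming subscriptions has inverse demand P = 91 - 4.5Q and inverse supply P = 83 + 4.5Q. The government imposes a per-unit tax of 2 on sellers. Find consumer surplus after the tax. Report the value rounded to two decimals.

1.00

Pre-tax equilibrium: 91 - 4.5Q = 83 + 4.5Q gives Q* = 0.8889, P* = 87.
With the tax, sellers need 2 more per unit: 91 - 4.5Q = 83 + 4.5Q + 2, so Q_t = 0.6667. Buyers pay P_b = 88; sellers receive P_s = P_b - 2 = 86.
Consumer surplus is the triangle under demand above P_b: (1/2)(0.6667)(91 - 88) = 1.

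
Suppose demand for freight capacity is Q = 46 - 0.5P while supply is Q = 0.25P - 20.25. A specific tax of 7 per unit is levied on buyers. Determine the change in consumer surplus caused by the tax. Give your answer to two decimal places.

-2.92

Rewriting demand in inverse form: P = 92 - 2Q.
Rewriting supply in inverse form: P = 81 + 4Q.
Pre-tax equilibrium: 92 - 2Q = 81 + 4Q gives Q* = 1.8333, P* = 88.3333.
A tax on buyers shifts demand down by 7: (92 - 7) - 2Q = 81 + 4Q, so Q_t = 0.6667. Buyers pay P_b = 90.6667; sellers receive P_s = P_b - 7 = 83.6667.
CS falls from (1/2)(1.8333)(3.6667) = 3.3611 to (1/2)(0.6667)(1.3333) = 0.4444, a change of -2.9167.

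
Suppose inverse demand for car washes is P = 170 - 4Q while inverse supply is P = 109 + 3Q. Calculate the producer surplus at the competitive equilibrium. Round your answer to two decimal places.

113.91

Setting demand equal to supply, 61 = 7Q, so Q* = 8.7143 and P* = 135.1429.
PS is the area between P* and the supply curve from 0 to Q*: (1/2)(8.7143)(26.1429) = 113.9082.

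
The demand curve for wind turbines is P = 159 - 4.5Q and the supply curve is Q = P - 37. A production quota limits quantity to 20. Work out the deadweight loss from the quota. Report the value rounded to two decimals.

Rewriting supply in inverse form: P = 37 + Q.
Without the quota, 159 - 4.5Q = 37 + Q gives Q* = 22.1818.
At Q = 20 the demand price is 159 - 4.5(20) = 69 and the supply price is 37 + (20) = 57.
DWL = (1/2)(gap between curves at 20) x (Q* - 20) = (1/2)(12)(2.1818) = 13.0909.

13.09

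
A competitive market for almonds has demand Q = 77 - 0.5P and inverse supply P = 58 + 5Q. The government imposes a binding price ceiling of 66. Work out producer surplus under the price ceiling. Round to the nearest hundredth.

6.40

Rewriting demand in inverse form: P = 154 - 2Q.
Without the control, 154 - 2Q = 58 + 5Q so Q* = 13.7143 and P* = 126.5714.
At P = 66, sellers supply (66 - 58)/5 = 1.6 while buyers want more, so the quantity traded is 1.6 at price 66.
PS is the triangle above supply below 66: (1/2)(1.6)(66 - 58) = 6.4.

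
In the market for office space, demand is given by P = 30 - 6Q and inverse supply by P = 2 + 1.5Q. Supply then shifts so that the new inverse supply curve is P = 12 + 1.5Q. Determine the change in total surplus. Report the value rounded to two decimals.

-30.67

Initial equilibrium: Q_0 = 3.7333, P_0 = 7.6; CS_0 = (1/2)(3.7333)(22.4) = 41.8133, PS_0 = (1/2)(3.7333)(5.6) = 10.4533.
New equilibrium: 30 - 6Q = 12 + 1.5Q gives Q_1 = 2.4, P_1 = 15.6; CS_1 = 17.28, PS_1 = 4.32.
Change in total surplus = (17.28 + 4.32) - (41.8133 + 10.4533) = -30.6667.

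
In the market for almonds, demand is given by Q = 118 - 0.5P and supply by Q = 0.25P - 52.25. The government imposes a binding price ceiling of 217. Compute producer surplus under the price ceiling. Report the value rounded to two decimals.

8.00

Rewriting demand in inverse form: P = 236 - 2Q.
Rewriting supply in inverse form: P = 209 + 4Q.
Free-market equilibrium: 236 - 2Q = 209 + 4Q gives Q* = 4.5, P* = 227.
At P = 217, sellers supply (217 - 209)/4 = 2 while buyers want more, so the quantity traded is 2 at price 217.
PS is the triangle above supply below 217: (1/2)(2)(217 - 209) = 8.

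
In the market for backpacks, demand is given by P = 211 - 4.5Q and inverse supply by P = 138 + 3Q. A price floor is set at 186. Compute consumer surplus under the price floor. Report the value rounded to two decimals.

69.44

Free-market equilibrium: 211 - 4.5Q = 138 + 3Q gives Q* = 9.7333, P* = 167.2.
At the floor price 186, quantity demanded is (211 - 186)/4.5 = 5.5556; demand is the short side, so Q = 5.5556 trades at P = 186.
CS is the triangle under demand above 186: (1/2)(5.5556)(211 - 186) = 69.4444.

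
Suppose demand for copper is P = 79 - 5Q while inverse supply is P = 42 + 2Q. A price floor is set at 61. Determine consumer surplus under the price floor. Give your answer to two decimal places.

32.40

Without the control, 79 - 5Q = 42 + 2Q so Q* = 5.2857 and P* = 52.5714.
At P = 61, buyers demand (79 - 61)/5 = 3.6 while sellers would supply more, so the quantity traded is 3.6 at price 61.
CS is the triangle under demand above 61: (1/2)(3.6)(79 - 61) = 32.4.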